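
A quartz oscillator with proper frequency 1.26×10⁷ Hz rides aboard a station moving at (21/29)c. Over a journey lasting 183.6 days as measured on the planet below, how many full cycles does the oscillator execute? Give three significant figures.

N = 1.38×10¹⁴

γ = 1/√(1 − (21/29)²) = 29/20 = 1.450
The oscillator's own cycle count is N = f × τ where τ is the proper time aboard the station. τ = Δt/γ = 183.6/1.450 = 126.6 days = 1.094×10⁷ s.
N = 1.26×10⁷ × 1.094×10⁷ = 1.378×10¹⁴.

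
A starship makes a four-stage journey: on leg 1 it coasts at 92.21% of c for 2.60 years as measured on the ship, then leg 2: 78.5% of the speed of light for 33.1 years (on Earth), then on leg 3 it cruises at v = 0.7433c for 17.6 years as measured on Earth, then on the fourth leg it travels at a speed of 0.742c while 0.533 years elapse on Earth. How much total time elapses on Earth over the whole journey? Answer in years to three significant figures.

Leg 1: β = 0.9221; γ = 1/√(1 − 0.9221²) = 1/√0.1497 = 2.584; Δt_1 = 2.584 × 2.60 = 6.719 years.
Leg 2: 33.1 years is already measured on Earth.
Leg 3: 17.6 years is already measured on Earth.
Leg 4: 0.533 years is already measured on Earth.
Total: 6.719 + 33.10 + 17.60 + 0.5330 years.

Δt = 58.0 years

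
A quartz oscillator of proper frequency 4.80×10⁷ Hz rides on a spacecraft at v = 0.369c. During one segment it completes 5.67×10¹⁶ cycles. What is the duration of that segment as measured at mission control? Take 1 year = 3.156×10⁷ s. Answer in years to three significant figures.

γ = 1/√(1 − 0.369²) = 1/√0.8638 = 1.076
Proper time for N cycles: τ = N/f = 5.67×10¹⁶/(4.80×10⁷) = 1.181×10⁹ s = 37.43 years.
Lab-frame duration Δt = γτ = 1.076 × 37.43 = 40.27 years.

Δt = 40.3 years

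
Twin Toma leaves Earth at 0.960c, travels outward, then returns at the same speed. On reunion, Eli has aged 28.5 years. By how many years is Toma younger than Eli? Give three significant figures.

γ = 1/√(1 − 0.960²) = 25/7 ≈ 3.571
Toma's elapsed proper time: τ = 28.5/3.571 = 7.980 years.
Age gap = Δt − τ = 28.5 − 7.980 years.

Δt − τ = 20.5 years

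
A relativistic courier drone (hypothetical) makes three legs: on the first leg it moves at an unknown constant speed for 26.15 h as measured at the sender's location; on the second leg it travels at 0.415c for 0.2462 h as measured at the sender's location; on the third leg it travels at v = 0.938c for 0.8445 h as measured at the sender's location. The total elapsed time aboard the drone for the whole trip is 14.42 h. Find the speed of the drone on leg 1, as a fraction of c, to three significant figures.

Leg 1: speed unknown; τ_1 = 26.15/γ_1.
Leg 2: γ = 1/√(1 − 0.415²) = 1/√0.8278 = 1.099; τ_2 = 0.2462/1.099 = 0.2240 h.
Leg 3: γ = 1/√(1 − 0.938²) = 1/√0.1202 = 2.885; τ_3 = 0.8445/2.885 = 0.2927 h.
Total proper time: τ_1 + 0.2240 + 0.2927 = 14.42, so τ_1 = 14.42 − 0.5167 = 13.90 h.
γ_1 = 26.15/13.90 = 1.881; β = √(1 − 1/γ²) = √0.7173.

β = 0.847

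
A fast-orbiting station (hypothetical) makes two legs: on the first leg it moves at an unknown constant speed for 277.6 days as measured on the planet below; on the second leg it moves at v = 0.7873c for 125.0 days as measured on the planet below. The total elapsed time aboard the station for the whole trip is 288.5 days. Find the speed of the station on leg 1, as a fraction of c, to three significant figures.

Leg 1: speed unknown; τ_1 = 277.6/γ_1.
Leg 2: γ = 1/√(1 − 0.7873²) = 1/√0.3802 = 1.622; τ_2 = 125.0/1.622 = 77.07 days.
Total proper time: τ_1 + 77.07 = 288.5, so τ_1 = 288.5 − 77.07 = 211.4 days.
γ_1 = 277.6/211.4 = 1.313; β = √(1 − 1/γ²) = √0.4199.

β = 0.648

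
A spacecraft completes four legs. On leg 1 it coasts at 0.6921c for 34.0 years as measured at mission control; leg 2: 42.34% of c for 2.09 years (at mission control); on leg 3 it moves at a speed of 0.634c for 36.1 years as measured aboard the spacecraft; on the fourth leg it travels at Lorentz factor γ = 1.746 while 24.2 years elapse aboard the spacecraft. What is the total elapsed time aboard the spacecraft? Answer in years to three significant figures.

τ = 86.7 years

Leg 1: γ = 1/√(1 − 0.6921²) = 1/√0.5210 = 1.385; τ_1 = 34.0/1.385 = 24.54 years.
Leg 2: β = 0.4234; γ = 1/√(1 − 0.4234²) = 1/√0.8207 = 1.104; τ_2 = 2.09/1.104 = 1.893 years.
Leg 3: 36.1 years is already measured aboard the spacecraft.
Leg 4: 24.2 years is already measured aboard the spacecraft.
Total: 24.54 + 1.893 + 36.10 + 24.20 years.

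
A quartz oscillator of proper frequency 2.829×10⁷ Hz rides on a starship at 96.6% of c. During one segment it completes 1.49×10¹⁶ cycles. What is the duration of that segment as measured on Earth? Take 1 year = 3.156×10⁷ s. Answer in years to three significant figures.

Δt = 64.5 years

β = 0.966; γ = 1/√(1 − 0.966²) = 1/√0.06684 = 3.868
Proper time for N cycles: τ = N/f = 1.49×10¹⁶/(2.829×10⁷) = 5.267×10⁸ s = 16.69 years.
Lab-frame duration Δt = γτ = 3.868 × 16.69 = 64.55 years.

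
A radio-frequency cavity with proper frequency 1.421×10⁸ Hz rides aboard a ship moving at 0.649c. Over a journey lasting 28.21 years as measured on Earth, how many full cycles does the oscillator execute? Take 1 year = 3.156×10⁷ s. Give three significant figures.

γ = 1/√(1 − 0.649²) = 1/√0.5788 = 1.314
The oscillator's own cycle count is N = f × τ where τ is the proper time on the ship. τ = Δt/γ = 28.21/1.314 = 21.46 years = 6.773×10⁸ s.
N = 1.421×10⁸ × 6.773×10⁸ = 9.625×10¹⁶.

N = 9.62×10¹⁶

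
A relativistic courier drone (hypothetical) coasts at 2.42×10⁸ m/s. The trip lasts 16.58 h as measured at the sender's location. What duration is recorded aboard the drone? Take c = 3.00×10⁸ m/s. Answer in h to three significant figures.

τ = 9.80 h

β = 2.42×10⁸/3.00×10⁸ = 0.8067; γ = 1/√(1 − 0.8067²) = 1.692
The interval measured at the sender's location is the dilated one; the clock aboard the drone measures the proper time τ = Δt/γ = 16.58/1.692 h.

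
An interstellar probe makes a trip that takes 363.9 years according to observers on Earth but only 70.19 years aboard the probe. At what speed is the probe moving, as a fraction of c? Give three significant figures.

The proper time is measured aboard the probe (both events occur at the probe's location); Δt is measured on Earth. γ = Δt/τ = 363.9/70.19 = 5.184.
β = √(1 − 1/γ²) = √(1 − 0.03720) = √0.9628

v = 0.981c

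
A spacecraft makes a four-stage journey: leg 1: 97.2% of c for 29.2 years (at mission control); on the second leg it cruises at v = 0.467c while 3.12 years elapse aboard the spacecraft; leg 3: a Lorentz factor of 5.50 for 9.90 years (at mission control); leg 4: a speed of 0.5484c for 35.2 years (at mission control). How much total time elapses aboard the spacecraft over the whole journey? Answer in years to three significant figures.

Leg 1: β = 0.972; γ = 1/√(1 − 0.972²) = 1/√0.05522 = 4.256; τ_1 = 29.2/4.256 = 6.861 years.
Leg 2: 3.12 years is already measured aboard the spacecraft.
Leg 3: γ = 5.50; τ_3 = 9.90/5.500 = 1.800 years.
Leg 4: γ = 1/√(1 − 0.5484²) = 1/√0.6993 = 1.196; τ_4 = 35.2/1.196 = 29.43 years.
Total: 6.861 + 3.120 + 1.800 + 29.43 years.

τ = 41.2 years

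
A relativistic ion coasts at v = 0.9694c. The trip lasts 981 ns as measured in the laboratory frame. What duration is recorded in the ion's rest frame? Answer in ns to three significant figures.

γ = 1/√(1 − 0.9694²) = 1/√0.06026 = 4.074
The interval measured in the laboratory frame is the dilated one; the clock in the ion's rest frame measures the proper time τ = Δt/γ = 981/4.074 ns.

τ = 241 ns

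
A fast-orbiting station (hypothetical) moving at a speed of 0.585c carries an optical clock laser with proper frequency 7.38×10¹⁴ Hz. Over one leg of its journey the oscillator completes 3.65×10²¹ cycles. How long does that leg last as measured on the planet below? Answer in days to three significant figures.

Δt = 70.6 days

γ = 1/√(1 − 0.585²) = 1/√0.6578 = 1.233
Proper time for N cycles: τ = N/f = 3.65×10²¹/(7.38×10¹⁴) = 4.946×10⁶ s = 57.24 days.
Lab-frame duration Δt = γτ = 1.233 × 57.24 = 70.58 days.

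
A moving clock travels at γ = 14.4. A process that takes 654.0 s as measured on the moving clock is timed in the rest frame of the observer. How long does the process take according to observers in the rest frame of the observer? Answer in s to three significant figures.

γ = 14.4
The interval measured on the moving clock is the proper time (both events occur at the same place in that frame); the lab-frame interval is Δt = γτ = 14.40 × 654.0 s.

Δt = 9420 s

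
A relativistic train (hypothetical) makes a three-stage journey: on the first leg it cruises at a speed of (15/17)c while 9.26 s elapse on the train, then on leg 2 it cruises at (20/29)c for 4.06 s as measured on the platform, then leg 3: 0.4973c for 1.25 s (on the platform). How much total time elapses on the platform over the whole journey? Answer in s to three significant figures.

Leg 1: γ = 1/√(1 − (15/17)²) = 17/8 = 2.125; Δt_1 = 2.125 × 9.26 = 19.68 s.
Leg 2: 4.06 s is already measured on the platform.
Leg 3: 1.25 s is already measured on the platform.
Total: 19.68 + 4.060 + 1.250 s.

Δt = 25.0 s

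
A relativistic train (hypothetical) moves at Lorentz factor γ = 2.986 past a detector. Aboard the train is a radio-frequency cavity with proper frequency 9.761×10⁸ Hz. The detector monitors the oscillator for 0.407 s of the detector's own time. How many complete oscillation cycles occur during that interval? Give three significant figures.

γ = 2.986
During 0.407 s of lab time, the oscillator's proper time advances by τ = Δt/γ = 0.407/2.986 = 0.1363 s = 1.363×10⁻¹ s.
N = f × τ = 9.761×10⁸ × 1.363×10⁻¹ = 1.330×10⁸.

N = 1.33×10⁸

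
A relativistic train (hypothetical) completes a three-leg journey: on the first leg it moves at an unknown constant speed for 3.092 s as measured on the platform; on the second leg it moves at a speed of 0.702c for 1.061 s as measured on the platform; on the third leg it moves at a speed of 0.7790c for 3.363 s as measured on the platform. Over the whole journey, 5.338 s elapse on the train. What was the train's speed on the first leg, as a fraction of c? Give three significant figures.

Leg 1: speed unknown; τ_1 = 3.092/γ_1.
Leg 2: γ = 1/√(1 − 0.702²) = 1/√0.5072 = 1.404; τ_2 = 1.061/1.404 = 0.7556 s.
Leg 3: γ = 1/√(1 − 0.7790²) = 1/√0.3932 = 1.595; τ_3 = 3.363/1.595 = 2.109 s.
Total proper time: τ_1 + 0.7556 + 2.109 = 5.338, so τ_1 = 5.338 − 2.864 = 2.474 s.
γ_1 = 3.092/2.474 = 1.250; β = √(1 − 1/γ²) = √0.3599.

β = 0.600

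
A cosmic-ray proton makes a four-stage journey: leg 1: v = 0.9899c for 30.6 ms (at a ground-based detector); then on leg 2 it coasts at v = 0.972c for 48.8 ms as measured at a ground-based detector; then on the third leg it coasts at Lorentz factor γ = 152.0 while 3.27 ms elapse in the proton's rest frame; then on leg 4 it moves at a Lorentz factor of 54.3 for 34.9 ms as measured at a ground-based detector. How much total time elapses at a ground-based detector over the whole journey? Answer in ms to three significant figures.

Leg 1: 30.6 ms is already measured at a ground-based detector.
Leg 2: 48.8 ms is already measured at a ground-based detector.
Leg 3: γ = 152.0; Δt_3 = 152.0 × 3.27 = 497.0 ms.
Leg 4: 34.9 ms is already measured at a ground-based detector.
Total: 30.60 + 48.80 + 497.0 + 34.90 ms.

Δt = 611 ms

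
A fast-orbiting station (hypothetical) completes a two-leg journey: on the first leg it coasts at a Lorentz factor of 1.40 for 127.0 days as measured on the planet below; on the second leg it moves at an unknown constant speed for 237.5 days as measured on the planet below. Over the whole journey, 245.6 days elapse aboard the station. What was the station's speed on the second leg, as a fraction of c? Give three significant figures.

β = 0.758

Leg 1: γ = 1.40; τ_1 = 127.0/1.400 = 90.71 days.
Leg 2: speed unknown; τ_2 = 237.5/γ_2.
Total proper time: 90.71 + τ_2 = 245.6, so τ_2 = 245.6 − 90.71 = 154.9 days.
γ_2 = 237.5/154.9 = 1.533; β = √(1 − 1/γ²) = √0.5747.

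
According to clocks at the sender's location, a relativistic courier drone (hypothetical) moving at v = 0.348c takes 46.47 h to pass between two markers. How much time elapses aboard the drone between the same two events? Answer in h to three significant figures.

γ = 1/√(1 − 0.348²) = 1/√0.8789 = 1.067
The interval measured at the sender's location is the dilated one; the clock aboard the drone measures the proper time τ = Δt/γ = 46.47/1.067 h.

τ = 43.6 h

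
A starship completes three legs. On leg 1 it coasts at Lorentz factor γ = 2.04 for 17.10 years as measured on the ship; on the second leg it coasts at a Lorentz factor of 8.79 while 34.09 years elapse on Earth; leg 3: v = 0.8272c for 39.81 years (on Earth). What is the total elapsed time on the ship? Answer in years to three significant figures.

Leg 1: 17.10 years is already measured on the ship.
Leg 2: γ = 8.79; τ_2 = 34.09/8.790 = 3.878 years.
Leg 3: γ = 1/√(1 − 0.8272²) = 1/√0.3157 = 1.780; τ_3 = 39.81/1.780 = 22.37 years.
Total: 17.10 + 3.878 + 22.37 years.

τ = 43.3 years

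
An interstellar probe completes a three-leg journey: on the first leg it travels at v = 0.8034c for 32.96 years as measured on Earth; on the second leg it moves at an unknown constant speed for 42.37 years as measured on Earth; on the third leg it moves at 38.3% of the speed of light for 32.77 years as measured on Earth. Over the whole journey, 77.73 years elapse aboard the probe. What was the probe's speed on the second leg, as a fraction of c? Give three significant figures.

Leg 1: γ = 1/√(1 − 0.8034²) = 1/√0.3545 = 1.679; τ_1 = 32.96/1.679 = 19.63 years.
Leg 2: speed unknown; τ_2 = 42.37/γ_2.
Leg 3: β = 0.383; γ = 1/√(1 − 0.383²) = 1/√0.8533 = 1.083; τ_3 = 32.77/1.083 = 30.27 years.
Total proper time: 19.63 + τ_2 + 30.27 = 77.73, so τ_2 = 77.73 − 49.90 = 27.83 years.
γ_2 = 42.37/27.83 = 1.522; β = √(1 − 1/γ²) = √0.5685.

β = 0.754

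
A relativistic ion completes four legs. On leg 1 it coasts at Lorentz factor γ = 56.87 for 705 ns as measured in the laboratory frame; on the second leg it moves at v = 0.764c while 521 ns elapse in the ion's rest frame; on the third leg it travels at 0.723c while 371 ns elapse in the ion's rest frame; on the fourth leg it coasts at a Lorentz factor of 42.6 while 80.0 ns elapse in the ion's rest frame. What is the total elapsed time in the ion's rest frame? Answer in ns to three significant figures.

τ = 984 ns

Leg 1: γ = 56.87; τ_1 = 705/56.87 = 12.40 ns.
Leg 2: 521 ns is already measured in the ion's rest frame.
Leg 3: 371 ns is already measured in the ion's rest frame.
Leg 4: 80.0 ns is already measured in the ion's rest frame.
Total: 12.40 + 521.0 + 371.0 + 80.00 ns.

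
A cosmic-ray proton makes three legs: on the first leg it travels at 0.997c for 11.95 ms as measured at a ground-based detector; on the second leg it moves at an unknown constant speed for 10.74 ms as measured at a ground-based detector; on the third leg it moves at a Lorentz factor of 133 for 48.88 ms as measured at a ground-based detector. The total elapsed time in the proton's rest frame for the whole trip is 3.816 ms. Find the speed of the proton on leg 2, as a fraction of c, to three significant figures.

β = 0.972

Leg 1: γ = 1/√(1 − 0.997²) = 1/√0.005991 = 12.92; τ_1 = 11.95/12.92 = 0.9249 ms.
Leg 2: speed unknown; τ_2 = 10.74/γ_2.
Leg 3: γ = 133; τ_3 = 48.88/133.0 = 0.3675 ms.
Total proper time: 0.9249 + τ_2 + 0.3675 = 3.816, so τ_2 = 3.816 − 1.292 = 2.524 ms.
γ_2 = 10.74/2.524 = 4.256; β = √(1 − 1/γ²) = √0.9448.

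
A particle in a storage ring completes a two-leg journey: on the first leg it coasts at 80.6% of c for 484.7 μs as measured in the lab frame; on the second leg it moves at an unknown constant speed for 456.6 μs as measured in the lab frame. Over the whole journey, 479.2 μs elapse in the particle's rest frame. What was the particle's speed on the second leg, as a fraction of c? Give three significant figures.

Leg 1: β = 0.806; γ = 1/√(1 − 0.806²) = 1/√0.3504 = 1.689; τ_1 = 484.7/1.689 = 286.9 μs.
Leg 2: speed unknown; τ_2 = 456.6/γ_2.
Total proper time: 286.9 + τ_2 = 479.2, so τ_2 = 479.2 − 286.9 = 192.3 μs.
γ_2 = 456.6/192.3 = 2.374; β = √(1 − 1/γ²) = √0.8226.

β = 0.907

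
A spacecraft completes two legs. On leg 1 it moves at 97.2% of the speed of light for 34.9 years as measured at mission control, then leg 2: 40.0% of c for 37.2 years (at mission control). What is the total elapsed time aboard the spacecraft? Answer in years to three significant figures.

Leg 1: β = 0.972; γ = 1/√(1 − 0.972²) = 1/√0.05522 = 4.256; τ_1 = 34.9/4.256 = 8.201 years.
Leg 2: β = 0.400; γ = 1/√(1 − 0.400²) = 1/√0.8400 = 1.091; τ_2 = 37.2/1.091 = 34.09 years.
Total: 8.201 + 34.09 years.

τ = 42.3 years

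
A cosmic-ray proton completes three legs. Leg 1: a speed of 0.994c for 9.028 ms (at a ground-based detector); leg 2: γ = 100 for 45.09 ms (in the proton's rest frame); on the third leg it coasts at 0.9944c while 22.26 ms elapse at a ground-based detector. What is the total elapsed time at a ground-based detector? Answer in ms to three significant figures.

Δt = 4540 ms

Leg 1: 9.028 ms is already measured at a ground-based detector.
Leg 2: γ = 100; Δt_2 = 100.0 × 45.09 = 4509 ms.
Leg 3: 22.26 ms is already measured at a ground-based detector.
Total: 9.028 + 4509 + 22.26 ms.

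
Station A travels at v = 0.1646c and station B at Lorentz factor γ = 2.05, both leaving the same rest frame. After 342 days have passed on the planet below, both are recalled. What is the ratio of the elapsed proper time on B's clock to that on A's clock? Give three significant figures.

τ_B/τ_A = 0.495

A: γ = 1/√(1 − 0.1646²) = 1/√0.9729 = 1.014. B: γ = 2.05.
τ_A/τ_B = γ_B/γ_A = 2.050/1.014 = 2.022, so τ_B/τ_A = 0.4946.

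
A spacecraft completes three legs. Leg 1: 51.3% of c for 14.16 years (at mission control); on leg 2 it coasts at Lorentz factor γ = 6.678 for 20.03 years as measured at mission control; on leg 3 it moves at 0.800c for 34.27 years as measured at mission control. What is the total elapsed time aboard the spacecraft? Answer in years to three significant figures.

τ = 35.7 years

Leg 1: β = 0.513; γ = 1/√(1 − 0.513²) = 1/√0.7368 = 1.165; τ_1 = 14.16/1.165 = 12.15 years.
Leg 2: γ = 6.678; τ_2 = 20.03/6.678 = 2.999 years.
Leg 3: γ = 1/√(1 − 0.800²) = 5/3 ≈ 1.667; τ_3 = 34.27/1.667 = 20.56 years.
Total: 12.15 + 2.999 + 20.56 years.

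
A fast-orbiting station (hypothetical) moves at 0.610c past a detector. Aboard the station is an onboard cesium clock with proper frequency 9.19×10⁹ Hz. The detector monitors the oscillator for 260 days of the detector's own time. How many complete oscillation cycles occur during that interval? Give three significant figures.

γ = 1/√(1 − 0.610²) = 1/√0.6279 = 1.262
During 260 days of lab time, the oscillator's proper time advances by τ = Δt/γ = 260/1.262 = 206.0 days = 1.780×10⁷ s.
N = f × τ = 9.19×10⁹ × 1.780×10⁷ = 1.636×10¹⁷.

N = 1.64×10¹⁷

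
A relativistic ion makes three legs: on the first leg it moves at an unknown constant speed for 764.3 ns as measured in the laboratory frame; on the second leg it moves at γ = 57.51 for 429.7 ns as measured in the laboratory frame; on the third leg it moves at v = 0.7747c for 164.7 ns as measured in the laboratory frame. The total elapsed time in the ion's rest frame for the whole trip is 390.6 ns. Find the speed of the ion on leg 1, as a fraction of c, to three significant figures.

Leg 1: speed unknown; τ_1 = 764.3/γ_1.
Leg 2: γ = 57.51; τ_2 = 429.7/57.51 = 7.472 ns.
Leg 3: γ = 1/√(1 − 0.7747²) = 1/√0.3998 = 1.581; τ_3 = 164.7/1.581 = 104.1 ns.
Total proper time: τ_1 + 7.472 + 104.1 = 390.6, so τ_1 = 390.6 − 111.6 = 279.0 ns.
γ_1 = 764.3/279.0 = 2.740; β = √(1 − 1/γ²) = √0.8668.

β = 0.931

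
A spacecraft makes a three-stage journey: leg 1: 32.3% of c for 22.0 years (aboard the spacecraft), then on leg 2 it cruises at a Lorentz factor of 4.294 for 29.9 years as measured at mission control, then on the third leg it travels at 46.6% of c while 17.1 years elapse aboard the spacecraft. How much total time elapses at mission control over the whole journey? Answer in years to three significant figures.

Leg 1: β = 0.323; γ = 1/√(1 − 0.323²) = 1/√0.8957 = 1.057; Δt_1 = 1.057 × 22.0 = 23.25 years.
Leg 2: 29.9 years is already measured at mission control.
Leg 3: β = 0.466; γ = 1/√(1 − 0.466²) = 1/√0.7828 = 1.130; Δt_3 = 1.130 × 17.1 = 19.33 years.
Total: 23.25 + 29.90 + 19.33 years.

Δt = 72.5 years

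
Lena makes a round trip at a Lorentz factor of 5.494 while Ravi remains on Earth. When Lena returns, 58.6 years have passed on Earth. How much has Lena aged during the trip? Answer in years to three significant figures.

τ = 10.7 years

γ = 5.494
Lena's clock measures proper time along the trip: τ = Δt/γ = 58.6/5.494 years.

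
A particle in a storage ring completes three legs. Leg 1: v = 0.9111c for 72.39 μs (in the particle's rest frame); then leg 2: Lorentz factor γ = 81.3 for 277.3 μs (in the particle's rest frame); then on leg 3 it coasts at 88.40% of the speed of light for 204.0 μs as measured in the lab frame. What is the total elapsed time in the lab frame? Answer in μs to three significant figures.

Δt = 2.29×10⁴ μs

Leg 1: γ = 1/√(1 − 0.9111²) = 1/√0.1699 = 2.426; Δt_1 = 2.426 × 72.39 = 175.6 μs.
Leg 2: γ = 81.3; Δt_2 = 81.30 × 277.3 = 2.254×10⁴ μs.
Leg 3: 204.0 μs is already measured in the lab frame.
Total: 175.6 + 2.254×10⁴ + 204.0 μs.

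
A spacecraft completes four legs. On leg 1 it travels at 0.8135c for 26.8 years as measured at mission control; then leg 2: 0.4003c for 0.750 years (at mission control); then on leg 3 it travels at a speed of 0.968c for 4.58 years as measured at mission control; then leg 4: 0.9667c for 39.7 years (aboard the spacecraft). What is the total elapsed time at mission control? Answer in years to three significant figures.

Leg 1: 26.8 years is already measured at mission control.
Leg 2: 0.750 years is already measured at mission control.
Leg 3: 4.58 years is already measured at mission control.
Leg 4: γ = 1/√(1 − 0.9667²) = 1/√0.06549 = 3.908; Δt_4 = 3.908 × 39.7 = 155.1 years.
Total: 26.80 + 0.7500 + 4.580 + 155.1 years.

Δt = 187 years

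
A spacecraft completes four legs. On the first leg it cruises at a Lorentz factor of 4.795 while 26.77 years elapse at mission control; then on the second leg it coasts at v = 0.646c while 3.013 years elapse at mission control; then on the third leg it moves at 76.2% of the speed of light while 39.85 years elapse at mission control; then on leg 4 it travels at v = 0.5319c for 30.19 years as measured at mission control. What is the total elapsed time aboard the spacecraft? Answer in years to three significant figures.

τ = 59.3 years

Leg 1: γ = 4.795; τ_1 = 26.77/4.795 = 5.583 years.
Leg 2: γ = 1/√(1 − 0.646²) = 1/√0.5827 = 1.310; τ_2 = 3.013/1.310 = 2.300 years.
Leg 3: β = 0.762; γ = 1/√(1 − 0.762²) = 1/√0.4194 = 1.544; τ_3 = 39.85/1.544 = 25.81 years.
Leg 4: γ = 1/√(1 − 0.5319²) = 1/√0.7171 = 1.181; τ_4 = 30.19/1.181 = 25.57 years.
Total: 5.583 + 2.300 + 25.81 + 25.57 years.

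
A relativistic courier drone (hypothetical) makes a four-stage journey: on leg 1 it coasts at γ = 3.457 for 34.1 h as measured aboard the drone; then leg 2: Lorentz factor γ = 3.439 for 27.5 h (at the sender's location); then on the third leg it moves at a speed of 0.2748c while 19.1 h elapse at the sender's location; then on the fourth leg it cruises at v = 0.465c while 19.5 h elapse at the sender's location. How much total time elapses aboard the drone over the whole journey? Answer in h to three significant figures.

Leg 1: 34.1 h is already measured aboard the drone.
Leg 2: γ = 3.439; τ_2 = 27.5/3.439 = 7.997 h.
Leg 3: γ = 1/√(1 − 0.2748²) = 1/√0.9245 = 1.040; τ_3 = 19.1/1.040 = 18.36 h.
Leg 4: γ = 1/√(1 − 0.465²) = 1/√0.7838 = 1.130; τ_4 = 19.5/1.130 = 17.26 h.
Total: 34.10 + 7.997 + 18.36 + 17.26 h.

τ = 77.7 h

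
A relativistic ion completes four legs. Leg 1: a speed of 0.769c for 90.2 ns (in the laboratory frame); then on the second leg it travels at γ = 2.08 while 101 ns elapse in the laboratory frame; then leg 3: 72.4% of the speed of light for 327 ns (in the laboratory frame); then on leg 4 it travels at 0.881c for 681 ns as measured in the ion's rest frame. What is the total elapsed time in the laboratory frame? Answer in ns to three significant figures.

Δt = 1960 ns

Leg 1: 90.2 ns is already measured in the laboratory frame.
Leg 2: 101 ns is already measured in the laboratory frame.
Leg 3: 327 ns is already measured in the laboratory frame.
Leg 4: γ = 1/√(1 − 0.881²) = 1/√0.2238 = 2.114; Δt_4 = 2.114 × 681 = 1439 ns.
Total: 90.20 + 101.0 + 327.0 + 1439 ns.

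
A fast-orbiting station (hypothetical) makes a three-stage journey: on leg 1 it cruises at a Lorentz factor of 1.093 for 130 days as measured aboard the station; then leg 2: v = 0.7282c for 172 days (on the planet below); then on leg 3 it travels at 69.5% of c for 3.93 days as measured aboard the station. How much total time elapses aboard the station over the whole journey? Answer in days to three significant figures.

τ = 252 days

Leg 1: 130 days is already measured aboard the station.
Leg 2: γ = 1/√(1 − 0.7282²) = 1/√0.4697 = 1.459; τ_2 = 172/1.459 = 117.9 days.
Leg 3: 3.93 days is already measured aboard the station.
Total: 130.0 + 117.9 + 3.930 days.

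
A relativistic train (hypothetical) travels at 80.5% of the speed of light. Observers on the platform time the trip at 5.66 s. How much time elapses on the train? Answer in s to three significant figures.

β = 0.805; γ = 1/√(1 − 0.805²) = 1/√0.3520 = 1.686
The interval measured on the platform is the dilated one; the clock on the train measures the proper time τ = Δt/γ = 5.66/1.686 s.

τ = 3.36 s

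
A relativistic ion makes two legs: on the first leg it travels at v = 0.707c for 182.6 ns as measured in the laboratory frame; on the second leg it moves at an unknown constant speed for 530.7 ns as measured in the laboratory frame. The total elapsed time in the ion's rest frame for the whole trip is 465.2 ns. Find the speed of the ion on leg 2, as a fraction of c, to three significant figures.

β = 0.774

Leg 1: γ = 1/√(1 − 0.707²) = 1/√0.5002 = 1.414; τ_1 = 182.6/1.414 = 129.1 ns.
Leg 2: speed unknown; τ_2 = 530.7/γ_2.
Total proper time: 129.1 + τ_2 = 465.2, so τ_2 = 465.2 − 129.1 = 336.1 ns.
γ_2 = 530.7/336.1 = 1.579; β = √(1 − 1/γ²) = √0.5990.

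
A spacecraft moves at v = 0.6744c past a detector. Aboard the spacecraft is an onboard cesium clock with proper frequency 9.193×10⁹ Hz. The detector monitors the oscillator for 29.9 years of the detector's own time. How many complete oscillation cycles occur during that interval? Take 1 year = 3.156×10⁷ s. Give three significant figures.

γ = 1/√(1 − 0.6744²) = 1/√0.5452 = 1.354
During 29.9 years of lab time, the oscillator's proper time advances by τ = Δt/γ = 29.9/1.354 = 22.08 years = 6.968×10⁸ s.
N = f × τ = 9.193×10⁹ × 6.968×10⁸ = 6.405×10¹⁸.

N = 6.41×10¹⁸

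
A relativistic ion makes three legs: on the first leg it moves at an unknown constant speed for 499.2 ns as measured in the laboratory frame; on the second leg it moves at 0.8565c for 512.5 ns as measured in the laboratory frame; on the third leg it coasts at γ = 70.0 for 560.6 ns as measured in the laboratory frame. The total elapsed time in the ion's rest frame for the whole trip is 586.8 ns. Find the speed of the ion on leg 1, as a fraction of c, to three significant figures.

Leg 1: speed unknown; τ_1 = 499.2/γ_1.
Leg 2: γ = 1/√(1 − 0.8565²) = 1/√0.2664 = 1.937; τ_2 = 512.5/1.937 = 264.5 ns.
Leg 3: γ = 70.0; τ_3 = 560.6/70.00 = 8.009 ns.
Total proper time: τ_1 + 264.5 + 8.009 = 586.8, so τ_1 = 586.8 − 272.5 = 314.3 ns.
γ_1 = 499.2/314.3 = 1.588; β = √(1 − 1/γ²) = √0.6037.

β = 0.777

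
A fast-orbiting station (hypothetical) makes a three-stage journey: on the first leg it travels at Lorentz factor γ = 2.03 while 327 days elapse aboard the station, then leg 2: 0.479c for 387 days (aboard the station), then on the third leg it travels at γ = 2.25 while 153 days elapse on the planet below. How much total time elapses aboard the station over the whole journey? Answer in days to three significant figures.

τ = 782 days

Leg 1: 327 days is already measured aboard the station.
Leg 2: 387 days is already measured aboard the station.
Leg 3: γ = 2.25; τ_3 = 153/2.250 = 68.00 days.
Total: 327.0 + 387.0 + 68.00 days.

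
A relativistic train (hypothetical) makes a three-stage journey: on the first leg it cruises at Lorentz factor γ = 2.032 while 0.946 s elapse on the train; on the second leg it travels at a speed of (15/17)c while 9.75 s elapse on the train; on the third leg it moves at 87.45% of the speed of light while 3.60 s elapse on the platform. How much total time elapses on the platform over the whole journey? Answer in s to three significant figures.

Δt = 26.2 s

Leg 1: γ = 2.032; Δt_1 = 2.032 × 0.946 = 1.922 s.
Leg 2: γ = 1/√(1 − (15/17)²) = 17/8 = 2.125; Δt_2 = 2.125 × 9.75 = 20.72 s.
Leg 3: 3.60 s is already measured on the platform.
Total: 1.922 + 20.72 + 3.600 s.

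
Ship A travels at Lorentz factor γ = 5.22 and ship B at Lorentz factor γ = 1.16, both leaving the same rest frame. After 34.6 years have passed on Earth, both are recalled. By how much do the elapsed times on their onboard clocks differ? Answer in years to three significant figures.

A: γ = 5.22; τ_A = 34.6/5.220 = 6.628 years.
B: γ = 1.16; τ_B = 34.6/1.160 = 29.83 years.

|τ_A − τ_B| = 23.2 years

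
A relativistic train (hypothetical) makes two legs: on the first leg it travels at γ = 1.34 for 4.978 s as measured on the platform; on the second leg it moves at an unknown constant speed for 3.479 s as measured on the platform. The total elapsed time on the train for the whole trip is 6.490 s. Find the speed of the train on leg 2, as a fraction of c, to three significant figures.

β = 0.603

Leg 1: γ = 1.34; τ_1 = 4.978/1.340 = 3.715 s.
Leg 2: speed unknown; τ_2 = 3.479/γ_2.
Total proper time: 3.715 + τ_2 = 6.490, so τ_2 = 6.490 − 3.715 = 2.775 s.
γ_2 = 3.479/2.775 = 1.254; β = √(1 − 1/γ²) = √0.3637.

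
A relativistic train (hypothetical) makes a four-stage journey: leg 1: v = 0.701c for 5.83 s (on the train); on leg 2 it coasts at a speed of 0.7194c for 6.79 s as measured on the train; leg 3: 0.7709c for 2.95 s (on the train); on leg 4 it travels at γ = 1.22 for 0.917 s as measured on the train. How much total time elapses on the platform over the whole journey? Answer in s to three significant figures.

Δt = 23.7 s

Leg 1: γ = 1/√(1 − 0.701²) = 1/√0.5086 = 1.402; Δt_1 = 1.402 × 5.83 = 8.175 s.
Leg 2: γ = 1/√(1 − 0.7194²) = 1/√0.4825 = 1.440; Δt_2 = 1.440 × 6.79 = 9.775 s.
Leg 3: γ = 1/√(1 − 0.7709²) = 1/√0.4057 = 1.570; Δt_3 = 1.570 × 2.95 = 4.631 s.
Leg 4: γ = 1.22; Δt_4 = 1.220 × 0.917 = 1.119 s.
Total: 8.175 + 9.775 + 4.631 + 1.119 s.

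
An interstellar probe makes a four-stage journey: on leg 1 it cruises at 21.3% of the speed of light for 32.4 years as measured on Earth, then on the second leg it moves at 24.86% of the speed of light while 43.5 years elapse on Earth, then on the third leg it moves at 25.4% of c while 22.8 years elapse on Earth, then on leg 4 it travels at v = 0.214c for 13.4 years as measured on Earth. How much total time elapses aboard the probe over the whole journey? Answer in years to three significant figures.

Leg 1: β = 0.213; γ = 1/√(1 − 0.213²) = 1/√0.9546 = 1.023; τ_1 = 32.4/1.023 = 31.66 years.
Leg 2: β = 0.2486; γ = 1/√(1 − 0.2486²) = 1/√0.9382 = 1.032; τ_2 = 43.5/1.032 = 42.13 years.
Leg 3: β = 0.254; γ = 1/√(1 − 0.254²) = 1/√0.9355 = 1.034; τ_3 = 22.8/1.034 = 22.05 years.
Leg 4: γ = 1/√(1 − 0.214²) = 1/√0.9542 = 1.024; τ_4 = 13.4/1.024 = 13.09 years.
Total: 31.66 + 42.13 + 22.05 + 13.09 years.

τ = 109 years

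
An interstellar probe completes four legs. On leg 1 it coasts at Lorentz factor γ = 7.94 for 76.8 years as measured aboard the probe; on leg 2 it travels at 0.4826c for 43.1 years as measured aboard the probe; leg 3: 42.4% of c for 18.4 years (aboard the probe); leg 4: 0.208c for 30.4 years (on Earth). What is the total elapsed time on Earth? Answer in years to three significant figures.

Leg 1: γ = 7.94; Δt_1 = 7.940 × 76.8 = 609.8 years.
Leg 2: γ = 1/√(1 − 0.4826²) = 1/√0.7671 = 1.142; Δt_2 = 1.142 × 43.1 = 49.21 years.
Leg 3: β = 0.424; γ = 1/√(1 − 0.424²) = 1/√0.8202 = 1.104; Δt_3 = 1.104 × 18.4 = 20.32 years.
Leg 4: 30.4 years is already measured on Earth.
Total: 609.8 + 49.21 + 20.32 + 30.40 years.

Δt = 710 years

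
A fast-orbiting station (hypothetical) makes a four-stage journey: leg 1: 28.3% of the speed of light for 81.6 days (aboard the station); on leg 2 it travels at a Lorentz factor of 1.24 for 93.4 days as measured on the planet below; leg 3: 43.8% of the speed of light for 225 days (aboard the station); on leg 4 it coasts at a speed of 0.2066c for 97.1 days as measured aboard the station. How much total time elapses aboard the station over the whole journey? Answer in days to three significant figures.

τ = 479 days

Leg 1: 81.6 days is already measured aboard the station.
Leg 2: γ = 1.24; τ_2 = 93.4/1.240 = 75.32 days.
Leg 3: 225 days is already measured aboard the station.
Leg 4: 97.1 days is already measured aboard the station.
Total: 81.60 + 75.32 + 225.0 + 97.10 days.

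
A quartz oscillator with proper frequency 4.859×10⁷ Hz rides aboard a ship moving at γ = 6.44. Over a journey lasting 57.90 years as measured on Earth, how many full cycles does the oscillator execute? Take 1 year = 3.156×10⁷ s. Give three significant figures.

N = 1.38×10¹⁶

γ = 6.44
The oscillator's own cycle count is N = f × τ where τ is the proper time on the ship. τ = Δt/γ = 57.90/6.440 = 8.991 years = 2.837×10⁸ s.
N = 4.859×10⁷ × 2.837×10⁸ = 1.379×10¹⁶.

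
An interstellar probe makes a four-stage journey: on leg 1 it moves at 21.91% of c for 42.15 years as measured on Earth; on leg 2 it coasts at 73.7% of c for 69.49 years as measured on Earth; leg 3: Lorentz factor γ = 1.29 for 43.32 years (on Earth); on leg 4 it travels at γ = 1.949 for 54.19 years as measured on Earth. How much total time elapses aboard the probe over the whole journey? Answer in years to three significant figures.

Leg 1: β = 0.2191; γ = 1/√(1 − 0.2191²) = 1/√0.9520 = 1.025; τ_1 = 42.15/1.025 = 41.13 years.
Leg 2: β = 0.737; γ = 1/√(1 − 0.737²) = 1/√0.4568 = 1.480; τ_2 = 69.49/1.480 = 46.97 years.
Leg 3: γ = 1.29; τ_3 = 43.32/1.290 = 33.58 years.
Leg 4: γ = 1.949; τ_4 = 54.19/1.949 = 27.80 years.
Total: 41.13 + 46.97 + 33.58 + 27.80 years.

τ = 149 years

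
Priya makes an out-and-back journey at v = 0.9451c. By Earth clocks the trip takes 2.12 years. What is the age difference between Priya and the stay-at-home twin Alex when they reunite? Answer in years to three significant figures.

Δt − τ = 1.43 years

γ = 1/√(1 − 0.9451²) = 1/√0.1068 = 3.060
Priya's elapsed proper time: τ = 2.12/3.060 = 0.6928 years.
Age gap = Δt − τ = 2.12 − 0.6928 years.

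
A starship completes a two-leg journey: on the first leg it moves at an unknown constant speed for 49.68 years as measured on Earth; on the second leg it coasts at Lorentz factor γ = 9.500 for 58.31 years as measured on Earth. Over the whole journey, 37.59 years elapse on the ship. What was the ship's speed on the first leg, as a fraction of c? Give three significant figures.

Leg 1: speed unknown; τ_1 = 49.68/γ_1.
Leg 2: γ = 9.500; τ_2 = 58.31/9.500 = 6.138 years.
Total proper time: τ_1 + 6.138 = 37.59, so τ_1 = 37.59 − 6.138 = 31.45 years.
γ_1 = 49.68/31.45 = 1.580; β = √(1 − 1/γ²) = √0.5992.

β = 0.774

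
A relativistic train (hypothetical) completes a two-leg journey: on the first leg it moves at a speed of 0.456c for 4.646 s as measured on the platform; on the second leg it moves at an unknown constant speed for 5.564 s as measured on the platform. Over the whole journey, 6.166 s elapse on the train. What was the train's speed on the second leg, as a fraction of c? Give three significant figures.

β = 0.931

Leg 1: γ = 1/√(1 − 0.456²) = 1/√0.7921 = 1.124; τ_1 = 4.646/1.124 = 4.135 s.
Leg 2: speed unknown; τ_2 = 5.564/γ_2.
Total proper time: 4.135 + τ_2 = 6.166, so τ_2 = 6.166 − 4.135 = 2.031 s.
γ_2 = 5.564/2.031 = 2.739; β = √(1 − 1/γ²) = √0.8667.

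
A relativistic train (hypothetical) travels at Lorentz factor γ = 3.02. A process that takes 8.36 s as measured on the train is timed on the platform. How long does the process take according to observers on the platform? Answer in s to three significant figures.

γ = 3.02
The interval measured on the train is the proper time (both events occur at the same place in that frame); the lab-frame interval is Δt = γτ = 3.020 × 8.36 s.

Δt = 25.2 s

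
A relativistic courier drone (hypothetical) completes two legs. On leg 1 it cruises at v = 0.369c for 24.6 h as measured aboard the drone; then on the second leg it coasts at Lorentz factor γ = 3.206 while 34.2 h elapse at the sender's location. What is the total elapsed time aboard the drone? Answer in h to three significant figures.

τ = 35.3 h

Leg 1: 24.6 h is already measured aboard the drone.
Leg 2: γ = 3.206; τ_2 = 34.2/3.206 = 10.67 h.
Total: 24.60 + 10.67 h.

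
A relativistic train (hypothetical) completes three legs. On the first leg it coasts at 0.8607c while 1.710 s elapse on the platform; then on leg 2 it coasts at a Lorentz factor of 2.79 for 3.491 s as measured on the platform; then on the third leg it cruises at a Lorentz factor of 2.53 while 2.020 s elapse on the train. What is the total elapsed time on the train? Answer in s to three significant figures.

Leg 1: γ = 1/√(1 − 0.8607²) = 1/√0.2592 = 1.964; τ_1 = 1.710/1.964 = 0.8706 s.
Leg 2: γ = 2.79; τ_2 = 3.491/2.790 = 1.251 s.
Leg 3: 2.020 s is already measured on the train.
Total: 0.8706 + 1.251 + 2.020 s.

τ = 4.14 s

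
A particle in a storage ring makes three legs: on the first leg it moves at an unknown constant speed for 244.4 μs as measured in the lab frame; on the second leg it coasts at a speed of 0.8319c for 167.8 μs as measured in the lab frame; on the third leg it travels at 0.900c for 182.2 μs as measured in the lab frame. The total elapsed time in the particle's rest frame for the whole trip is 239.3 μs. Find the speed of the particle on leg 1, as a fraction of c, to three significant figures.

Leg 1: speed unknown; τ_1 = 244.4/γ_1.
Leg 2: γ = 1/√(1 − 0.8319²) = 1/√0.3079 = 1.802; τ_2 = 167.8/1.802 = 93.12 μs.
Leg 3: γ = 1/√(1 − 0.900²) = 1/√0.1900 = 2.294; τ_3 = 182.2/2.294 = 79.42 μs.
Total proper time: τ_1 + 93.12 + 79.42 = 239.3, so τ_1 = 239.3 − 172.5 = 66.76 μs.
γ_1 = 244.4/66.76 = 3.661; β = √(1 − 1/γ²) = √0.9254.

β = 0.962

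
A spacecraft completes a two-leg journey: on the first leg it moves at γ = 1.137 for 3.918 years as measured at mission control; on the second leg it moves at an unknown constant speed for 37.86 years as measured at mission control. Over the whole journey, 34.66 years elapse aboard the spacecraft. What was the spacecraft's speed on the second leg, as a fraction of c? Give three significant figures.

Leg 1: γ = 1.137; τ_1 = 3.918/1.137 = 3.446 years.
Leg 2: speed unknown; τ_2 = 37.86/γ_2.
Total proper time: 3.446 + τ_2 = 34.66, so τ_2 = 34.66 − 3.446 = 31.21 years.
γ_2 = 37.86/31.21 = 1.213; β = √(1 − 1/γ²) = √0.3203.

β = 0.566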